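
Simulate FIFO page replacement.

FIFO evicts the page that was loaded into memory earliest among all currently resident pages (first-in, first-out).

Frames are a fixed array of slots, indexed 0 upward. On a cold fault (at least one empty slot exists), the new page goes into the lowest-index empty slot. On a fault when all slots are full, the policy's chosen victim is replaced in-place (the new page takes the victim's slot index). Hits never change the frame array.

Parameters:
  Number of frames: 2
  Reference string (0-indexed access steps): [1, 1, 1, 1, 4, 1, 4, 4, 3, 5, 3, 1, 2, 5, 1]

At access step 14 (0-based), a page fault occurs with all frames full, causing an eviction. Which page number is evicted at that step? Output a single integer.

Answer: 2

Derivation:
Step 0: ref 1 -> FAULT, frames=[1,-]
Step 1: ref 1 -> HIT, frames=[1,-]
Step 2: ref 1 -> HIT, frames=[1,-]
Step 3: ref 1 -> HIT, frames=[1,-]
Step 4: ref 4 -> FAULT, frames=[1,4]
Step 5: ref 1 -> HIT, frames=[1,4]
Step 6: ref 4 -> HIT, frames=[1,4]
Step 7: ref 4 -> HIT, frames=[1,4]
Step 8: ref 3 -> FAULT, evict 1, frames=[3,4]
Step 9: ref 5 -> FAULT, evict 4, frames=[3,5]
Step 10: ref 3 -> HIT, frames=[3,5]
Step 11: ref 1 -> FAULT, evict 3, frames=[1,5]
Step 12: ref 2 -> FAULT, evict 5, frames=[1,2]
Step 13: ref 5 -> FAULT, evict 1, frames=[5,2]
Step 14: ref 1 -> FAULT, evict 2, frames=[5,1]
At step 14: evicted page 2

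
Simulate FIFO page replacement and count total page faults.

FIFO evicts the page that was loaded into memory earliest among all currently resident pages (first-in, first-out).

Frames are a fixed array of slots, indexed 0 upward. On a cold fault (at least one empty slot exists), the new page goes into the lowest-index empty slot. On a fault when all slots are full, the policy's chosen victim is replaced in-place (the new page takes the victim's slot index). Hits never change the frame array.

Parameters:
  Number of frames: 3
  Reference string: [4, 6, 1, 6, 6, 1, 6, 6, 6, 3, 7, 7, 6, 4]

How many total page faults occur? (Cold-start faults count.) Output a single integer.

Step 0: ref 4 → FAULT, frames=[4,-,-]
Step 1: ref 6 → FAULT, frames=[4,6,-]
Step 2: ref 1 → FAULT, frames=[4,6,1]
Step 3: ref 6 → HIT, frames=[4,6,1]
Step 4: ref 6 → HIT, frames=[4,6,1]
Step 5: ref 1 → HIT, frames=[4,6,1]
Step 6: ref 6 → HIT, frames=[4,6,1]
Step 7: ref 6 → HIT, frames=[4,6,1]
Step 8: ref 6 → HIT, frames=[4,6,1]
Step 9: ref 3 → FAULT (evict 4), frames=[3,6,1]
Step 10: ref 7 → FAULT (evict 6), frames=[3,7,1]
Step 11: ref 7 → HIT, frames=[3,7,1]
Step 12: ref 6 → FAULT (evict 1), frames=[3,7,6]
Step 13: ref 4 → FAULT (evict 3), frames=[4,7,6]
Total faults: 7

Answer: 7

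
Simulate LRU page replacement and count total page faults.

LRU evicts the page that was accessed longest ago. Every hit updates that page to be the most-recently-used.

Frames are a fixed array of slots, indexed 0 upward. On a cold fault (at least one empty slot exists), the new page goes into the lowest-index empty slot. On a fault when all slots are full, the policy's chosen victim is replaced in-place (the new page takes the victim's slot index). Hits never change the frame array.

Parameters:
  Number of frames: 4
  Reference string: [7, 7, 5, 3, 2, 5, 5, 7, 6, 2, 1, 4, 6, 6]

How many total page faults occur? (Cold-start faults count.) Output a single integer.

Step 0: ref 7 → FAULT, frames=[7,-,-,-]
Step 1: ref 7 → HIT, frames=[7,-,-,-]
Step 2: ref 5 → FAULT, frames=[7,5,-,-]
Step 3: ref 3 → FAULT, frames=[7,5,3,-]
Step 4: ref 2 → FAULT, frames=[7,5,3,2]
Step 5: ref 5 → HIT, frames=[7,5,3,2]
Step 6: ref 5 → HIT, frames=[7,5,3,2]
Step 7: ref 7 → HIT, frames=[7,5,3,2]
Step 8: ref 6 → FAULT (evict 3), frames=[7,5,6,2]
Step 9: ref 2 → HIT, frames=[7,5,6,2]
Step 10: ref 1 → FAULT (evict 5), frames=[7,1,6,2]
Step 11: ref 4 → FAULT (evict 7), frames=[4,1,6,2]
Step 12: ref 6 → HIT, frames=[4,1,6,2]
Step 13: ref 6 → HIT, frames=[4,1,6,2]
Total faults: 7

Answer: 7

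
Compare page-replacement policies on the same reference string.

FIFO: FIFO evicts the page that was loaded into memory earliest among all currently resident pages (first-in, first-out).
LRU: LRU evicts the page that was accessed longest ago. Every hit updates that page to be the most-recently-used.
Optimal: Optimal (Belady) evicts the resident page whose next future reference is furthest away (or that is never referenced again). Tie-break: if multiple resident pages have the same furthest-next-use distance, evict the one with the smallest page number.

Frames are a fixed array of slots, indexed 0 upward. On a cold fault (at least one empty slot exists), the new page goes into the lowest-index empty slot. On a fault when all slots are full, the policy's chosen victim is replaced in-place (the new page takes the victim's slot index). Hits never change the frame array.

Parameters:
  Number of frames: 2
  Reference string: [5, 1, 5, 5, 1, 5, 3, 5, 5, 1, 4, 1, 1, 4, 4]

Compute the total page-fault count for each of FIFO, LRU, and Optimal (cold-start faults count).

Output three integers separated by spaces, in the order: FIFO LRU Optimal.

Answer: 6 5 5

Derivation:
--- FIFO ---
  step 0: ref 5 -> FAULT, frames=[5,-] (faults so far: 1)
  step 1: ref 1 -> FAULT, frames=[5,1] (faults so far: 2)
  step 2: ref 5 -> HIT, frames=[5,1] (faults so far: 2)
  step 3: ref 5 -> HIT, frames=[5,1] (faults so far: 2)
  step 4: ref 1 -> HIT, frames=[5,1] (faults so far: 2)
  step 5: ref 5 -> HIT, frames=[5,1] (faults so far: 2)
  step 6: ref 3 -> FAULT, evict 5, frames=[3,1] (faults so far: 3)
  step 7: ref 5 -> FAULT, evict 1, frames=[3,5] (faults so far: 4)
  step 8: ref 5 -> HIT, frames=[3,5] (faults so far: 4)
  step 9: ref 1 -> FAULT, evict 3, frames=[1,5] (faults so far: 5)
  step 10: ref 4 -> FAULT, evict 5, frames=[1,4] (faults so far: 6)
  step 11: ref 1 -> HIT, frames=[1,4] (faults so far: 6)
  step 12: ref 1 -> HIT, frames=[1,4] (faults so far: 6)
  step 13: ref 4 -> HIT, frames=[1,4] (faults so far: 6)
  step 14: ref 4 -> HIT, frames=[1,4] (faults so far: 6)
  FIFO total faults: 6
--- LRU ---
  step 0: ref 5 -> FAULT, frames=[5,-] (faults so far: 1)
  step 1: ref 1 -> FAULT, frames=[5,1] (faults so far: 2)
  step 2: ref 5 -> HIT, frames=[5,1] (faults so far: 2)
  step 3: ref 5 -> HIT, frames=[5,1] (faults so far: 2)
  step 4: ref 1 -> HIT, frames=[5,1] (faults so far: 2)
  step 5: ref 5 -> HIT, frames=[5,1] (faults so far: 2)
  step 6: ref 3 -> FAULT, evict 1, frames=[5,3] (faults so far: 3)
  step 7: ref 5 -> HIT, frames=[5,3] (faults so far: 3)
  step 8: ref 5 -> HIT, frames=[5,3] (faults so far: 3)
  step 9: ref 1 -> FAULT, evict 3, frames=[5,1] (faults so far: 4)
  step 10: ref 4 -> FAULT, evict 5, frames=[4,1] (faults so far: 5)
  step 11: ref 1 -> HIT, frames=[4,1] (faults so far: 5)
  step 12: ref 1 -> HIT, frames=[4,1] (faults so far: 5)
  step 13: ref 4 -> HIT, frames=[4,1] (faults so far: 5)
  step 14: ref 4 -> HIT, frames=[4,1] (faults so far: 5)
  LRU total faults: 5
--- Optimal ---
  step 0: ref 5 -> FAULT, frames=[5,-] (faults so far: 1)
  step 1: ref 1 -> FAULT, frames=[5,1] (faults so far: 2)
  step 2: ref 5 -> HIT, frames=[5,1] (faults so far: 2)
  step 3: ref 5 -> HIT, frames=[5,1] (faults so far: 2)
  step 4: ref 1 -> HIT, frames=[5,1] (faults so far: 2)
  step 5: ref 5 -> HIT, frames=[5,1] (faults so far: 2)
  step 6: ref 3 -> FAULT, evict 1, frames=[5,3] (faults so far: 3)
  step 7: ref 5 -> HIT, frames=[5,3] (faults so far: 3)
  step 8: ref 5 -> HIT, frames=[5,3] (faults so far: 3)
  step 9: ref 1 -> FAULT, evict 3, frames=[5,1] (faults so far: 4)
  step 10: ref 4 -> FAULT, evict 5, frames=[4,1] (faults so far: 5)
  step 11: ref 1 -> HIT, frames=[4,1] (faults so far: 5)
  step 12: ref 1 -> HIT, frames=[4,1] (faults so far: 5)
  step 13: ref 4 -> HIT, frames=[4,1] (faults so far: 5)
  step 14: ref 4 -> HIT, frames=[4,1] (faults so far: 5)
  Optimal total faults: 5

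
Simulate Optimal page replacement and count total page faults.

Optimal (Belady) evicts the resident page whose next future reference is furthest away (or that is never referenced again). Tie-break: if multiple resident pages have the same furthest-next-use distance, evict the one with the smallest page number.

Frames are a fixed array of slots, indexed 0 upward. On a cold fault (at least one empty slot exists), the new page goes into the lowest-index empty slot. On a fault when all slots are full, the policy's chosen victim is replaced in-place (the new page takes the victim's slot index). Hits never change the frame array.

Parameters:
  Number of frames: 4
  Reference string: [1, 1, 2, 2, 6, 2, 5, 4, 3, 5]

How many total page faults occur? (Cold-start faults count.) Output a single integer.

Answer: 6

Derivation:
Step 0: ref 1 → FAULT, frames=[1,-,-,-]
Step 1: ref 1 → HIT, frames=[1,-,-,-]
Step 2: ref 2 → FAULT, frames=[1,2,-,-]
Step 3: ref 2 → HIT, frames=[1,2,-,-]
Step 4: ref 6 → FAULT, frames=[1,2,6,-]
Step 5: ref 2 → HIT, frames=[1,2,6,-]
Step 6: ref 5 → FAULT, frames=[1,2,6,5]
Step 7: ref 4 → FAULT (evict 1), frames=[4,2,6,5]
Step 8: ref 3 → FAULT (evict 2), frames=[4,3,6,5]
Step 9: ref 5 → HIT, frames=[4,3,6,5]
Total faults: 6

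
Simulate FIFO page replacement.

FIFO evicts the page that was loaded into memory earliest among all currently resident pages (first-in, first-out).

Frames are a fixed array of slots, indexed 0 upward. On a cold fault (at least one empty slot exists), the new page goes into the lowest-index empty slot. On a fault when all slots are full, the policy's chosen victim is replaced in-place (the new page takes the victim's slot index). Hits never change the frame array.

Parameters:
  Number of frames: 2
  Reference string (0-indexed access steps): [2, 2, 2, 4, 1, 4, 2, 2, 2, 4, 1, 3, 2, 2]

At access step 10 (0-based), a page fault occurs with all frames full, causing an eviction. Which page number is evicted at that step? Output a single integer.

Step 0: ref 2 -> FAULT, frames=[2,-]
Step 1: ref 2 -> HIT, frames=[2,-]
Step 2: ref 2 -> HIT, frames=[2,-]
Step 3: ref 4 -> FAULT, frames=[2,4]
Step 4: ref 1 -> FAULT, evict 2, frames=[1,4]
Step 5: ref 4 -> HIT, frames=[1,4]
Step 6: ref 2 -> FAULT, evict 4, frames=[1,2]
Step 7: ref 2 -> HIT, frames=[1,2]
Step 8: ref 2 -> HIT, frames=[1,2]
Step 9: ref 4 -> FAULT, evict 1, frames=[4,2]
Step 10: ref 1 -> FAULT, evict 2, frames=[4,1]
At step 10: evicted page 2

Answer: 2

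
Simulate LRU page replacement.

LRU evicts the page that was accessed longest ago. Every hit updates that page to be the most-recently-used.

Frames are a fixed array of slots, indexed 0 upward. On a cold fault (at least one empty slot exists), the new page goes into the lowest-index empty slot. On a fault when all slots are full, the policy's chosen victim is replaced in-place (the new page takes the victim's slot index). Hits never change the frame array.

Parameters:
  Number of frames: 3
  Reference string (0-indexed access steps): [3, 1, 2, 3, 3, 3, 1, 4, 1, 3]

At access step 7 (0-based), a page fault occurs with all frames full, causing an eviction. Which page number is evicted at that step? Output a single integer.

Answer: 2

Derivation:
Step 0: ref 3 -> FAULT, frames=[3,-,-]
Step 1: ref 1 -> FAULT, frames=[3,1,-]
Step 2: ref 2 -> FAULT, frames=[3,1,2]
Step 3: ref 3 -> HIT, frames=[3,1,2]
Step 4: ref 3 -> HIT, frames=[3,1,2]
Step 5: ref 3 -> HIT, frames=[3,1,2]
Step 6: ref 1 -> HIT, frames=[3,1,2]
Step 7: ref 4 -> FAULT, evict 2, frames=[3,1,4]
At step 7: evicted page 2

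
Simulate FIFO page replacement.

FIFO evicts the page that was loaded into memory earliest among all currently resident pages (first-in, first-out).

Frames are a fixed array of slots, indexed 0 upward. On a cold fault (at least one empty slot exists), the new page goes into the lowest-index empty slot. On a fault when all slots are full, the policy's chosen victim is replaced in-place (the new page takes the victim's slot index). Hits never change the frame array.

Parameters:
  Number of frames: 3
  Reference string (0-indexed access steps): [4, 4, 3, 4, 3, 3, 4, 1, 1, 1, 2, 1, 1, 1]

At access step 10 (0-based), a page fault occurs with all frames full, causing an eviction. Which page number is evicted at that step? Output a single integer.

Answer: 4

Derivation:
Step 0: ref 4 -> FAULT, frames=[4,-,-]
Step 1: ref 4 -> HIT, frames=[4,-,-]
Step 2: ref 3 -> FAULT, frames=[4,3,-]
Step 3: ref 4 -> HIT, frames=[4,3,-]
Step 4: ref 3 -> HIT, frames=[4,3,-]
Step 5: ref 3 -> HIT, frames=[4,3,-]
Step 6: ref 4 -> HIT, frames=[4,3,-]
Step 7: ref 1 -> FAULT, frames=[4,3,1]
Step 8: ref 1 -> HIT, frames=[4,3,1]
Step 9: ref 1 -> HIT, frames=[4,3,1]
Step 10: ref 2 -> FAULT, evict 4, frames=[2,3,1]
At step 10: evicted page 4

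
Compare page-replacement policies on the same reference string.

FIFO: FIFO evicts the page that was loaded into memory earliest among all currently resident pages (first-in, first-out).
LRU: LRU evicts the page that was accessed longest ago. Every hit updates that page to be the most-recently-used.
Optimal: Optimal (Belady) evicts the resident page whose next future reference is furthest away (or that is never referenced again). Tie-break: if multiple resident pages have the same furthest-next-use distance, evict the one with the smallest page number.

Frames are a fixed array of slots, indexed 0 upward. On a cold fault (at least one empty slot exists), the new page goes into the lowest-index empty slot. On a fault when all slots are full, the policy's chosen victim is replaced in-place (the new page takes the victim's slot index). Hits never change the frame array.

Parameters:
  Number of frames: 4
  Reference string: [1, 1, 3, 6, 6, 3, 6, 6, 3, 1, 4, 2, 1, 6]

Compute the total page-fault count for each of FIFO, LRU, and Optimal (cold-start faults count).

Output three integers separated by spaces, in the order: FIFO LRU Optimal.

Answer: 6 6 5

Derivation:
--- FIFO ---
  step 0: ref 1 -> FAULT, frames=[1,-,-,-] (faults so far: 1)
  step 1: ref 1 -> HIT, frames=[1,-,-,-] (faults so far: 1)
  step 2: ref 3 -> FAULT, frames=[1,3,-,-] (faults so far: 2)
  step 3: ref 6 -> FAULT, frames=[1,3,6,-] (faults so far: 3)
  step 4: ref 6 -> HIT, frames=[1,3,6,-] (faults so far: 3)
  step 5: ref 3 -> HIT, frames=[1,3,6,-] (faults so far: 3)
  step 6: ref 6 -> HIT, frames=[1,3,6,-] (faults so far: 3)
  step 7: ref 6 -> HIT, frames=[1,3,6,-] (faults so far: 3)
  step 8: ref 3 -> HIT, frames=[1,3,6,-] (faults so far: 3)
  step 9: ref 1 -> HIT, frames=[1,3,6,-] (faults so far: 3)
  step 10: ref 4 -> FAULT, frames=[1,3,6,4] (faults so far: 4)
  step 11: ref 2 -> FAULT, evict 1, frames=[2,3,6,4] (faults so far: 5)
  step 12: ref 1 -> FAULT, evict 3, frames=[2,1,6,4] (faults so far: 6)
  step 13: ref 6 -> HIT, frames=[2,1,6,4] (faults so far: 6)
  FIFO total faults: 6
--- LRU ---
  step 0: ref 1 -> FAULT, frames=[1,-,-,-] (faults so far: 1)
  step 1: ref 1 -> HIT, frames=[1,-,-,-] (faults so far: 1)
  step 2: ref 3 -> FAULT, frames=[1,3,-,-] (faults so far: 2)
  step 3: ref 6 -> FAULT, frames=[1,3,6,-] (faults so far: 3)
  step 4: ref 6 -> HIT, frames=[1,3,6,-] (faults so far: 3)
  step 5: ref 3 -> HIT, frames=[1,3,6,-] (faults so far: 3)
  step 6: ref 6 -> HIT, frames=[1,3,6,-] (faults so far: 3)
  step 7: ref 6 -> HIT, frames=[1,3,6,-] (faults so far: 3)
  step 8: ref 3 -> HIT, frames=[1,3,6,-] (faults so far: 3)
  step 9: ref 1 -> HIT, frames=[1,3,6,-] (faults so far: 3)
  step 10: ref 4 -> FAULT, frames=[1,3,6,4] (faults so far: 4)
  step 11: ref 2 -> FAULT, evict 6, frames=[1,3,2,4] (faults so far: 5)
  step 12: ref 1 -> HIT, frames=[1,3,2,4] (faults so far: 5)
  step 13: ref 6 -> FAULT, evict 3, frames=[1,6,2,4] (faults so far: 6)
  LRU total faults: 6
--- Optimal ---
  step 0: ref 1 -> FAULT, frames=[1,-,-,-] (faults so far: 1)
  step 1: ref 1 -> HIT, frames=[1,-,-,-] (faults so far: 1)
  step 2: ref 3 -> FAULT, frames=[1,3,-,-] (faults so far: 2)
  step 3: ref 6 -> FAULT, frames=[1,3,6,-] (faults so far: 3)
  step 4: ref 6 -> HIT, frames=[1,3,6,-] (faults so far: 3)
  step 5: ref 3 -> HIT, frames=[1,3,6,-] (faults so far: 3)
  step 6: ref 6 -> HIT, frames=[1,3,6,-] (faults so far: 3)
  step 7: ref 6 -> HIT, frames=[1,3,6,-] (faults so far: 3)
  step 8: ref 3 -> HIT, frames=[1,3,6,-] (faults so far: 3)
  step 9: ref 1 -> HIT, frames=[1,3,6,-] (faults so far: 3)
  step 10: ref 4 -> FAULT, frames=[1,3,6,4] (faults so far: 4)
  step 11: ref 2 -> FAULT, evict 3, frames=[1,2,6,4] (faults so far: 5)
  step 12: ref 1 -> HIT, frames=[1,2,6,4] (faults so far: 5)
  step 13: ref 6 -> HIT, frames=[1,2,6,4] (faults so far: 5)
  Optimal total faults: 5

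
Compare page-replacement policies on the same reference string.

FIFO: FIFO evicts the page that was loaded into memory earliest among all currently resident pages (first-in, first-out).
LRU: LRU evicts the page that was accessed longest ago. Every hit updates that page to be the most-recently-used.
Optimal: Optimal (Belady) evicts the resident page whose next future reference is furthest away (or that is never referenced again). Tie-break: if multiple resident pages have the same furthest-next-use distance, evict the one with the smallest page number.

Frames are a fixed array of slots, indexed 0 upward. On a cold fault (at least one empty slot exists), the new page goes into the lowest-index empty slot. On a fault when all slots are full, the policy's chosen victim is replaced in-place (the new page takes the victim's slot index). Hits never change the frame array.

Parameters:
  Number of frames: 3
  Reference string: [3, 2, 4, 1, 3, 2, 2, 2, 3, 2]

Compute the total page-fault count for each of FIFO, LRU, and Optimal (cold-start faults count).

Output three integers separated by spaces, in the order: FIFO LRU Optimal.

Answer: 6 6 4

Derivation:
--- FIFO ---
  step 0: ref 3 -> FAULT, frames=[3,-,-] (faults so far: 1)
  step 1: ref 2 -> FAULT, frames=[3,2,-] (faults so far: 2)
  step 2: ref 4 -> FAULT, frames=[3,2,4] (faults so far: 3)
  step 3: ref 1 -> FAULT, evict 3, frames=[1,2,4] (faults so far: 4)
  step 4: ref 3 -> FAULT, evict 2, frames=[1,3,4] (faults so far: 5)
  step 5: ref 2 -> FAULT, evict 4, frames=[1,3,2] (faults so far: 6)
  step 6: ref 2 -> HIT, frames=[1,3,2] (faults so far: 6)
  step 7: ref 2 -> HIT, frames=[1,3,2] (faults so far: 6)
  step 8: ref 3 -> HIT, frames=[1,3,2] (faults so far: 6)
  step 9: ref 2 -> HIT, frames=[1,3,2] (faults so far: 6)
  FIFO total faults: 6
--- LRU ---
  step 0: ref 3 -> FAULT, frames=[3,-,-] (faults so far: 1)
  step 1: ref 2 -> FAULT, frames=[3,2,-] (faults so far: 2)
  step 2: ref 4 -> FAULT, frames=[3,2,4] (faults so far: 3)
  step 3: ref 1 -> FAULT, evict 3, frames=[1,2,4] (faults so far: 4)
  step 4: ref 3 -> FAULT, evict 2, frames=[1,3,4] (faults so far: 5)
  step 5: ref 2 -> FAULT, evict 4, frames=[1,3,2] (faults so far: 6)
  step 6: ref 2 -> HIT, frames=[1,3,2] (faults so far: 6)
  step 7: ref 2 -> HIT, frames=[1,3,2] (faults so far: 6)
  step 8: ref 3 -> HIT, frames=[1,3,2] (faults so far: 6)
  step 9: ref 2 -> HIT, frames=[1,3,2] (faults so far: 6)
  LRU total faults: 6
--- Optimal ---
  step 0: ref 3 -> FAULT, frames=[3,-,-] (faults so far: 1)
  step 1: ref 2 -> FAULT, frames=[3,2,-] (faults so far: 2)
  step 2: ref 4 -> FAULT, frames=[3,2,4] (faults so far: 3)
  step 3: ref 1 -> FAULT, evict 4, frames=[3,2,1] (faults so far: 4)
  step 4: ref 3 -> HIT, frames=[3,2,1] (faults so far: 4)
  step 5: ref 2 -> HIT, frames=[3,2,1] (faults so far: 4)
  step 6: ref 2 -> HIT, frames=[3,2,1] (faults so far: 4)
  step 7: ref 2 -> HIT, frames=[3,2,1] (faults so far: 4)
  step 8: ref 3 -> HIT, frames=[3,2,1] (faults so far: 4)
  step 9: ref 2 -> HIT, frames=[3,2,1] (faults so far: 4)
  Optimal total faults: 4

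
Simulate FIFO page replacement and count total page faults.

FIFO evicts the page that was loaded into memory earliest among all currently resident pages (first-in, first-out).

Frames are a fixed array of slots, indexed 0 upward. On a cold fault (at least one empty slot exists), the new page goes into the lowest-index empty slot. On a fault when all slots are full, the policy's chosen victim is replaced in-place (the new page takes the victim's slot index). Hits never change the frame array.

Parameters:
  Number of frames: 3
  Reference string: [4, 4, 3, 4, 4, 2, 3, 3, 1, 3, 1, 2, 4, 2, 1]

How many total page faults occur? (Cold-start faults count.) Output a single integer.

Step 0: ref 4 → FAULT, frames=[4,-,-]
Step 1: ref 4 → HIT, frames=[4,-,-]
Step 2: ref 3 → FAULT, frames=[4,3,-]
Step 3: ref 4 → HIT, frames=[4,3,-]
Step 4: ref 4 → HIT, frames=[4,3,-]
Step 5: ref 2 → FAULT, frames=[4,3,2]
Step 6: ref 3 → HIT, frames=[4,3,2]
Step 7: ref 3 → HIT, frames=[4,3,2]
Step 8: ref 1 → FAULT (evict 4), frames=[1,3,2]
Step 9: ref 3 → HIT, frames=[1,3,2]
Step 10: ref 1 → HIT, frames=[1,3,2]
Step 11: ref 2 → HIT, frames=[1,3,2]
Step 12: ref 4 → FAULT (evict 3), frames=[1,4,2]
Step 13: ref 2 → HIT, frames=[1,4,2]
Step 14: ref 1 → HIT, frames=[1,4,2]
Total faults: 5

Answer: 5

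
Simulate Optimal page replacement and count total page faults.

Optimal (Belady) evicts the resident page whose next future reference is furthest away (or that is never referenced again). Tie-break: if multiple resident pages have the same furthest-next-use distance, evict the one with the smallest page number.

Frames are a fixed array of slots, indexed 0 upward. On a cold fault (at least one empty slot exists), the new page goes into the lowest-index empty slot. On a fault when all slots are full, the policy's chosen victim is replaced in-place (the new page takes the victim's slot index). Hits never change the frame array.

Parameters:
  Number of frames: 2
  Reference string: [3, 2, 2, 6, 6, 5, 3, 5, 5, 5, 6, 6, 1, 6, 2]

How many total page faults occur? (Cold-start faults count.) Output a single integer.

Answer: 7

Derivation:
Step 0: ref 3 → FAULT, frames=[3,-]
Step 1: ref 2 → FAULT, frames=[3,2]
Step 2: ref 2 → HIT, frames=[3,2]
Step 3: ref 6 → FAULT (evict 2), frames=[3,6]
Step 4: ref 6 → HIT, frames=[3,6]
Step 5: ref 5 → FAULT (evict 6), frames=[3,5]
Step 6: ref 3 → HIT, frames=[3,5]
Step 7: ref 5 → HIT, frames=[3,5]
Step 8: ref 5 → HIT, frames=[3,5]
Step 9: ref 5 → HIT, frames=[3,5]
Step 10: ref 6 → FAULT (evict 3), frames=[6,5]
Step 11: ref 6 → HIT, frames=[6,5]
Step 12: ref 1 → FAULT (evict 5), frames=[6,1]
Step 13: ref 6 → HIT, frames=[6,1]
Step 14: ref 2 → FAULT (evict 1), frames=[6,2]
Total faults: 7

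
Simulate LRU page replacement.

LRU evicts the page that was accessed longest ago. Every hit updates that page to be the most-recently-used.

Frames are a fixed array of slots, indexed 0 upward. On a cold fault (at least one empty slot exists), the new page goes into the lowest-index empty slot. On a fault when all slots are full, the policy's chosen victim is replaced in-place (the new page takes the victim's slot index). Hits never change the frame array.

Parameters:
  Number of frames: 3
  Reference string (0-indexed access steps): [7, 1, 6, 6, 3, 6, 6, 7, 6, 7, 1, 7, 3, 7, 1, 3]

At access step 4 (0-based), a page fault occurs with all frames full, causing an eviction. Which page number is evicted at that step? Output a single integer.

Step 0: ref 7 -> FAULT, frames=[7,-,-]
Step 1: ref 1 -> FAULT, frames=[7,1,-]
Step 2: ref 6 -> FAULT, frames=[7,1,6]
Step 3: ref 6 -> HIT, frames=[7,1,6]
Step 4: ref 3 -> FAULT, evict 7, frames=[3,1,6]
At step 4: evicted page 7

Answer: 7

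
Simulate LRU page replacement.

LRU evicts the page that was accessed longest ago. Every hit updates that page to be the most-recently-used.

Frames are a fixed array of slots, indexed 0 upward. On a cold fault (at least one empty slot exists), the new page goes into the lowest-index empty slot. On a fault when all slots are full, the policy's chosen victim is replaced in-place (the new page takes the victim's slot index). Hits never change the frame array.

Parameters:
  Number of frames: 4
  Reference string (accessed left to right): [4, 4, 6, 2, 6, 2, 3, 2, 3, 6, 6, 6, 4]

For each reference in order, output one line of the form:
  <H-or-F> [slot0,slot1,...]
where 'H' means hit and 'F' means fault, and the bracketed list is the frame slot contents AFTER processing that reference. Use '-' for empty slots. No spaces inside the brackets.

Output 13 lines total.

F [4,-,-,-]
H [4,-,-,-]
F [4,6,-,-]
F [4,6,2,-]
H [4,6,2,-]
H [4,6,2,-]
F [4,6,2,3]
H [4,6,2,3]
H [4,6,2,3]
H [4,6,2,3]
H [4,6,2,3]
H [4,6,2,3]
H [4,6,2,3]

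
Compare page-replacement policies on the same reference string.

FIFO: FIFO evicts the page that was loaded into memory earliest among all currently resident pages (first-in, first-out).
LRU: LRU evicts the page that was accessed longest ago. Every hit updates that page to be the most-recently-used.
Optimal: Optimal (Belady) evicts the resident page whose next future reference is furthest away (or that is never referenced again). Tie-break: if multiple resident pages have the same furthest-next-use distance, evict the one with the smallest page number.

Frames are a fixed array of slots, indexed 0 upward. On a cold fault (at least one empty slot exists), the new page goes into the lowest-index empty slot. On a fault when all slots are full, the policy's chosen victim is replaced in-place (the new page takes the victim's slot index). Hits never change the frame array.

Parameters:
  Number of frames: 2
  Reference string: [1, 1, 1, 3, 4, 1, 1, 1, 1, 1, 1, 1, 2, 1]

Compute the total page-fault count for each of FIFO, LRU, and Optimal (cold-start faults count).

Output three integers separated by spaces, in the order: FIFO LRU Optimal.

Answer: 5 5 4

Derivation:
--- FIFO ---
  step 0: ref 1 -> FAULT, frames=[1,-] (faults so far: 1)
  step 1: ref 1 -> HIT, frames=[1,-] (faults so far: 1)
  step 2: ref 1 -> HIT, frames=[1,-] (faults so far: 1)
  step 3: ref 3 -> FAULT, frames=[1,3] (faults so far: 2)
  step 4: ref 4 -> FAULT, evict 1, frames=[4,3] (faults so far: 3)
  step 5: ref 1 -> FAULT, evict 3, frames=[4,1] (faults so far: 4)
  step 6: ref 1 -> HIT, frames=[4,1] (faults so far: 4)
  step 7: ref 1 -> HIT, frames=[4,1] (faults so far: 4)
  step 8: ref 1 -> HIT, frames=[4,1] (faults so far: 4)
  step 9: ref 1 -> HIT, frames=[4,1] (faults so far: 4)
  step 10: ref 1 -> HIT, frames=[4,1] (faults so far: 4)
  step 11: ref 1 -> HIT, frames=[4,1] (faults so far: 4)
  step 12: ref 2 -> FAULT, evict 4, frames=[2,1] (faults so far: 5)
  step 13: ref 1 -> HIT, frames=[2,1] (faults so far: 5)
  FIFO total faults: 5
--- LRU ---
  step 0: ref 1 -> FAULT, frames=[1,-] (faults so far: 1)
  step 1: ref 1 -> HIT, frames=[1,-] (faults so far: 1)
  step 2: ref 1 -> HIT, frames=[1,-] (faults so far: 1)
  step 3: ref 3 -> FAULT, frames=[1,3] (faults so far: 2)
  step 4: ref 4 -> FAULT, evict 1, frames=[4,3] (faults so far: 3)
  step 5: ref 1 -> FAULT, evict 3, frames=[4,1] (faults so far: 4)
  step 6: ref 1 -> HIT, frames=[4,1] (faults so far: 4)
  step 7: ref 1 -> HIT, frames=[4,1] (faults so far: 4)
  step 8: ref 1 -> HIT, frames=[4,1] (faults so far: 4)
  step 9: ref 1 -> HIT, frames=[4,1] (faults so far: 4)
  step 10: ref 1 -> HIT, frames=[4,1] (faults so far: 4)
  step 11: ref 1 -> HIT, frames=[4,1] (faults so far: 4)
  step 12: ref 2 -> FAULT, evict 4, frames=[2,1] (faults so far: 5)
  step 13: ref 1 -> HIT, frames=[2,1] (faults so far: 5)
  LRU total faults: 5
--- Optimal ---
  step 0: ref 1 -> FAULT, frames=[1,-] (faults so far: 1)
  step 1: ref 1 -> HIT, frames=[1,-] (faults so far: 1)
  step 2: ref 1 -> HIT, frames=[1,-] (faults so far: 1)
  step 3: ref 3 -> FAULT, frames=[1,3] (faults so far: 2)
  step 4: ref 4 -> FAULT, evict 3, frames=[1,4] (faults so far: 3)
  step 5: ref 1 -> HIT, frames=[1,4] (faults so far: 3)
  step 6: ref 1 -> HIT, frames=[1,4] (faults so far: 3)
  step 7: ref 1 -> HIT, frames=[1,4] (faults so far: 3)
  step 8: ref 1 -> HIT, frames=[1,4] (faults so far: 3)
  step 9: ref 1 -> HIT, frames=[1,4] (faults so far: 3)
  step 10: ref 1 -> HIT, frames=[1,4] (faults so far: 3)
  step 11: ref 1 -> HIT, frames=[1,4] (faults so far: 3)
  step 12: ref 2 -> FAULT, evict 4, frames=[1,2] (faults so far: 4)
  step 13: ref 1 -> HIT, frames=[1,2] (faults so far: 4)
  Optimal total faults: 4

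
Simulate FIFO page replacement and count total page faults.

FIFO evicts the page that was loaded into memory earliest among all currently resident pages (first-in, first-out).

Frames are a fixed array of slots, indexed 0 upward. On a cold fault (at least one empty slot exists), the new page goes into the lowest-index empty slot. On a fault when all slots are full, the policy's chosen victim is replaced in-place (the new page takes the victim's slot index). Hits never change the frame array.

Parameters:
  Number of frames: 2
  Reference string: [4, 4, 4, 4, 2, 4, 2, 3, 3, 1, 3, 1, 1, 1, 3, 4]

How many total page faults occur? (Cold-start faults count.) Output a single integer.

Step 0: ref 4 → FAULT, frames=[4,-]
Step 1: ref 4 → HIT, frames=[4,-]
Step 2: ref 4 → HIT, frames=[4,-]
Step 3: ref 4 → HIT, frames=[4,-]
Step 4: ref 2 → FAULT, frames=[4,2]
Step 5: ref 4 → HIT, frames=[4,2]
Step 6: ref 2 → HIT, frames=[4,2]
Step 7: ref 3 → FAULT (evict 4), frames=[3,2]
Step 8: ref 3 → HIT, frames=[3,2]
Step 9: ref 1 → FAULT (evict 2), frames=[3,1]
Step 10: ref 3 → HIT, frames=[3,1]
Step 11: ref 1 → HIT, frames=[3,1]
Step 12: ref 1 → HIT, frames=[3,1]
Step 13: ref 1 → HIT, frames=[3,1]
Step 14: ref 3 → HIT, frames=[3,1]
Step 15: ref 4 → FAULT (evict 3), frames=[4,1]
Total faults: 5

Answer: 5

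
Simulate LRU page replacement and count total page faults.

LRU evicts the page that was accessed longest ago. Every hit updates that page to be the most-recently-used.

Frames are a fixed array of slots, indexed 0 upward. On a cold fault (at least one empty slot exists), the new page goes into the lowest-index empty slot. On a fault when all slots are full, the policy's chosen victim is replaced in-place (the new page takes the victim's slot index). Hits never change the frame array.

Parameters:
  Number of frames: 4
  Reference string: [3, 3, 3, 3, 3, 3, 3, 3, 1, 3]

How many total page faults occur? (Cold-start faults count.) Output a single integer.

Step 0: ref 3 → FAULT, frames=[3,-,-,-]
Step 1: ref 3 → HIT, frames=[3,-,-,-]
Step 2: ref 3 → HIT, frames=[3,-,-,-]
Step 3: ref 3 → HIT, frames=[3,-,-,-]
Step 4: ref 3 → HIT, frames=[3,-,-,-]
Step 5: ref 3 → HIT, frames=[3,-,-,-]
Step 6: ref 3 → HIT, frames=[3,-,-,-]
Step 7: ref 3 → HIT, frames=[3,-,-,-]
Step 8: ref 1 → FAULT, frames=[3,1,-,-]
Step 9: ref 3 → HIT, frames=[3,1,-,-]
Total faults: 2

Answer: 2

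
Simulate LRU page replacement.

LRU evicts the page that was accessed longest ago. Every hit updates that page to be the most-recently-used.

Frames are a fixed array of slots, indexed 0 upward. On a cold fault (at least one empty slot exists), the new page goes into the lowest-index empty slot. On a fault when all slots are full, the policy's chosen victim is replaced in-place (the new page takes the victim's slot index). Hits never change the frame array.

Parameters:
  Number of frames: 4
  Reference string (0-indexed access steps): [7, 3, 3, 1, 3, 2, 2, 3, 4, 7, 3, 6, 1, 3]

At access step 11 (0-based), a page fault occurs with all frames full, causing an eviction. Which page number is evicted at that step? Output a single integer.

Answer: 2

Derivation:
Step 0: ref 7 -> FAULT, frames=[7,-,-,-]
Step 1: ref 3 -> FAULT, frames=[7,3,-,-]
Step 2: ref 3 -> HIT, frames=[7,3,-,-]
Step 3: ref 1 -> FAULT, frames=[7,3,1,-]
Step 4: ref 3 -> HIT, frames=[7,3,1,-]
Step 5: ref 2 -> FAULT, frames=[7,3,1,2]
Step 6: ref 2 -> HIT, frames=[7,3,1,2]
Step 7: ref 3 -> HIT, frames=[7,3,1,2]
Step 8: ref 4 -> FAULT, evict 7, frames=[4,3,1,2]
Step 9: ref 7 -> FAULT, evict 1, frames=[4,3,7,2]
Step 10: ref 3 -> HIT, frames=[4,3,7,2]
Step 11: ref 6 -> FAULT, evict 2, frames=[4,3,7,6]
At step 11: evicted page 2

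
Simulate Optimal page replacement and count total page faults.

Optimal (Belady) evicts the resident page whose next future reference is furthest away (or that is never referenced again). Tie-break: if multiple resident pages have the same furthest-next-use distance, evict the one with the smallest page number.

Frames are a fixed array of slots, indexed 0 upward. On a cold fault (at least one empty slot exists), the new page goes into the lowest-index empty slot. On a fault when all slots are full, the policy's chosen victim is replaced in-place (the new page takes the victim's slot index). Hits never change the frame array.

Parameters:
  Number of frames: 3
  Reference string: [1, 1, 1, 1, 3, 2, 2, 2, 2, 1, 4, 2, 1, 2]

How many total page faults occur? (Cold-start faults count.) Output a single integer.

Step 0: ref 1 → FAULT, frames=[1,-,-]
Step 1: ref 1 → HIT, frames=[1,-,-]
Step 2: ref 1 → HIT, frames=[1,-,-]
Step 3: ref 1 → HIT, frames=[1,-,-]
Step 4: ref 3 → FAULT, frames=[1,3,-]
Step 5: ref 2 → FAULT, frames=[1,3,2]
Step 6: ref 2 → HIT, frames=[1,3,2]
Step 7: ref 2 → HIT, frames=[1,3,2]
Step 8: ref 2 → HIT, frames=[1,3,2]
Step 9: ref 1 → HIT, frames=[1,3,2]
Step 10: ref 4 → FAULT (evict 3), frames=[1,4,2]
Step 11: ref 2 → HIT, frames=[1,4,2]
Step 12: ref 1 → HIT, frames=[1,4,2]
Step 13: ref 2 → HIT, frames=[1,4,2]
Total faults: 4

Answer: 4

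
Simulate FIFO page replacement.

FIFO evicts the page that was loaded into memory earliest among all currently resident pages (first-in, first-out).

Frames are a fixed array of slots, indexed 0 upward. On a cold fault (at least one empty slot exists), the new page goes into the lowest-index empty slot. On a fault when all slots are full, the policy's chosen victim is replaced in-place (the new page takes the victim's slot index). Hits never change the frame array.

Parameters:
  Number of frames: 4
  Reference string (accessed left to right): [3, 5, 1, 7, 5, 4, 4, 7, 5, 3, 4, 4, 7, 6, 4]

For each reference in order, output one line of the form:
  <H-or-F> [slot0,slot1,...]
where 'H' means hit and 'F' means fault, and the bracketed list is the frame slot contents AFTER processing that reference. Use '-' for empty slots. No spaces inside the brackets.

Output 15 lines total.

F [3,-,-,-]
F [3,5,-,-]
F [3,5,1,-]
F [3,5,1,7]
H [3,5,1,7]
F [4,5,1,7]
H [4,5,1,7]
H [4,5,1,7]
H [4,5,1,7]
F [4,3,1,7]
H [4,3,1,7]
H [4,3,1,7]
H [4,3,1,7]
F [4,3,6,7]
H [4,3,6,7]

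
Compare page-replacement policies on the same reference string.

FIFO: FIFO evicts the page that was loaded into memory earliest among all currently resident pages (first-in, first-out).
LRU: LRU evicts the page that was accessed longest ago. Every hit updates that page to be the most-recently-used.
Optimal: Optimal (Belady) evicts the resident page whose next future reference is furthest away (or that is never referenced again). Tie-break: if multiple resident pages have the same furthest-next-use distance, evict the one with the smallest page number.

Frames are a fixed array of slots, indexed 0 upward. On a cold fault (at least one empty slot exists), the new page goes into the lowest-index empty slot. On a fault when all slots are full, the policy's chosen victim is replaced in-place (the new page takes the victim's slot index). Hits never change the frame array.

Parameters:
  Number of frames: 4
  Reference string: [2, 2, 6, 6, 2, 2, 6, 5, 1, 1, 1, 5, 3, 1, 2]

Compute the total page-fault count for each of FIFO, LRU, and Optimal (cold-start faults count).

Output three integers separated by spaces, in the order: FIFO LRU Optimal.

--- FIFO ---
  step 0: ref 2 -> FAULT, frames=[2,-,-,-] (faults so far: 1)
  step 1: ref 2 -> HIT, frames=[2,-,-,-] (faults so far: 1)
  step 2: ref 6 -> FAULT, frames=[2,6,-,-] (faults so far: 2)
  step 3: ref 6 -> HIT, frames=[2,6,-,-] (faults so far: 2)
  step 4: ref 2 -> HIT, frames=[2,6,-,-] (faults so far: 2)
  step 5: ref 2 -> HIT, frames=[2,6,-,-] (faults so far: 2)
  step 6: ref 6 -> HIT, frames=[2,6,-,-] (faults so far: 2)
  step 7: ref 5 -> FAULT, frames=[2,6,5,-] (faults so far: 3)
  step 8: ref 1 -> FAULT, frames=[2,6,5,1] (faults so far: 4)
  step 9: ref 1 -> HIT, frames=[2,6,5,1] (faults so far: 4)
  step 10: ref 1 -> HIT, frames=[2,6,5,1] (faults so far: 4)
  step 11: ref 5 -> HIT, frames=[2,6,5,1] (faults so far: 4)
  step 12: ref 3 -> FAULT, evict 2, frames=[3,6,5,1] (faults so far: 5)
  step 13: ref 1 -> HIT, frames=[3,6,5,1] (faults so far: 5)
  step 14: ref 2 -> FAULT, evict 6, frames=[3,2,5,1] (faults so far: 6)
  FIFO total faults: 6
--- LRU ---
  step 0: ref 2 -> FAULT, frames=[2,-,-,-] (faults so far: 1)
  step 1: ref 2 -> HIT, frames=[2,-,-,-] (faults so far: 1)
  step 2: ref 6 -> FAULT, frames=[2,6,-,-] (faults so far: 2)
  step 3: ref 6 -> HIT, frames=[2,6,-,-] (faults so far: 2)
  step 4: ref 2 -> HIT, frames=[2,6,-,-] (faults so far: 2)
  step 5: ref 2 -> HIT, frames=[2,6,-,-] (faults so far: 2)
  step 6: ref 6 -> HIT, frames=[2,6,-,-] (faults so far: 2)
  step 7: ref 5 -> FAULT, frames=[2,6,5,-] (faults so far: 3)
  step 8: ref 1 -> FAULT, frames=[2,6,5,1] (faults so far: 4)
  step 9: ref 1 -> HIT, frames=[2,6,5,1] (faults so far: 4)
  step 10: ref 1 -> HIT, frames=[2,6,5,1] (faults so far: 4)
  step 11: ref 5 -> HIT, frames=[2,6,5,1] (faults so far: 4)
  step 12: ref 3 -> FAULT, evict 2, frames=[3,6,5,1] (faults so far: 5)
  step 13: ref 1 -> HIT, frames=[3,6,5,1] (faults so far: 5)
  step 14: ref 2 -> FAULT, evict 6, frames=[3,2,5,1] (faults so far: 6)
  LRU total faults: 6
--- Optimal ---
  step 0: ref 2 -> FAULT, frames=[2,-,-,-] (faults so far: 1)
  step 1: ref 2 -> HIT, frames=[2,-,-,-] (faults so far: 1)
  step 2: ref 6 -> FAULT, frames=[2,6,-,-] (faults so far: 2)
  step 3: ref 6 -> HIT, frames=[2,6,-,-] (faults so far: 2)
  step 4: ref 2 -> HIT, frames=[2,6,-,-] (faults so far: 2)
  step 5: ref 2 -> HIT, frames=[2,6,-,-] (faults so far: 2)
  step 6: ref 6 -> HIT, frames=[2,6,-,-] (faults so far: 2)
  step 7: ref 5 -> FAULT, frames=[2,6,5,-] (faults so far: 3)
  step 8: ref 1 -> FAULT, frames=[2,6,5,1] (faults so far: 4)
  step 9: ref 1 -> HIT, frames=[2,6,5,1] (faults so far: 4)
  step 10: ref 1 -> HIT, frames=[2,6,5,1] (faults so far: 4)
  step 11: ref 5 -> HIT, frames=[2,6,5,1] (faults so far: 4)
  step 12: ref 3 -> FAULT, evict 5, frames=[2,6,3,1] (faults so far: 5)
  step 13: ref 1 -> HIT, frames=[2,6,3,1] (faults so far: 5)
  step 14: ref 2 -> HIT, frames=[2,6,3,1] (faults so far: 5)
  Optimal total faults: 5

Answer: 6 6 5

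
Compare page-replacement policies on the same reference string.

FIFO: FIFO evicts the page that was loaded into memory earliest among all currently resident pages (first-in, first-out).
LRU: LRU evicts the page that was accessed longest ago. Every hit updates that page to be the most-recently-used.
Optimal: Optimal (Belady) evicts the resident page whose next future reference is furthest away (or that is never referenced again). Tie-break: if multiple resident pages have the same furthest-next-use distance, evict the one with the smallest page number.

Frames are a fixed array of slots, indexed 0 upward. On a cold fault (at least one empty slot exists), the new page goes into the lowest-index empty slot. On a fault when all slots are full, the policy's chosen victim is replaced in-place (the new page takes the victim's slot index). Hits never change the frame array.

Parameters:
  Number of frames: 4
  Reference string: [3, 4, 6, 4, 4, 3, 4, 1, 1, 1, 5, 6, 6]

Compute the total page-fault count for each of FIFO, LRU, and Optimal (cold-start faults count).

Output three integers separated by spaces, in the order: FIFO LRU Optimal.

Answer: 5 6 5

Derivation:
--- FIFO ---
  step 0: ref 3 -> FAULT, frames=[3,-,-,-] (faults so far: 1)
  step 1: ref 4 -> FAULT, frames=[3,4,-,-] (faults so far: 2)
  step 2: ref 6 -> FAULT, frames=[3,4,6,-] (faults so far: 3)
  step 3: ref 4 -> HIT, frames=[3,4,6,-] (faults so far: 3)
  step 4: ref 4 -> HIT, frames=[3,4,6,-] (faults so far: 3)
  step 5: ref 3 -> HIT, frames=[3,4,6,-] (faults so far: 3)
  step 6: ref 4 -> HIT, frames=[3,4,6,-] (faults so far: 3)
  step 7: ref 1 -> FAULT, frames=[3,4,6,1] (faults so far: 4)
  step 8: ref 1 -> HIT, frames=[3,4,6,1] (faults so far: 4)
  step 9: ref 1 -> HIT, frames=[3,4,6,1] (faults so far: 4)
  step 10: ref 5 -> FAULT, evict 3, frames=[5,4,6,1] (faults so far: 5)
  step 11: ref 6 -> HIT, frames=[5,4,6,1] (faults so far: 5)
  step 12: ref 6 -> HIT, frames=[5,4,6,1] (faults so far: 5)
  FIFO total faults: 5
--- LRU ---
  step 0: ref 3 -> FAULT, frames=[3,-,-,-] (faults so far: 1)
  step 1: ref 4 -> FAULT, frames=[3,4,-,-] (faults so far: 2)
  step 2: ref 6 -> FAULT, frames=[3,4,6,-] (faults so far: 3)
  step 3: ref 4 -> HIT, frames=[3,4,6,-] (faults so far: 3)
  step 4: ref 4 -> HIT, frames=[3,4,6,-] (faults so far: 3)
  step 5: ref 3 -> HIT, frames=[3,4,6,-] (faults so far: 3)
  step 6: ref 4 -> HIT, frames=[3,4,6,-] (faults so far: 3)
  step 7: ref 1 -> FAULT, frames=[3,4,6,1] (faults so far: 4)
  step 8: ref 1 -> HIT, frames=[3,4,6,1] (faults so far: 4)
  step 9: ref 1 -> HIT, frames=[3,4,6,1] (faults so far: 4)
  step 10: ref 5 -> FAULT, evict 6, frames=[3,4,5,1] (faults so far: 5)
  step 11: ref 6 -> FAULT, evict 3, frames=[6,4,5,1] (faults so far: 6)
  step 12: ref 6 -> HIT, frames=[6,4,5,1] (faults so far: 6)
  LRU total faults: 6
--- Optimal ---
  step 0: ref 3 -> FAULT, frames=[3,-,-,-] (faults so far: 1)
  step 1: ref 4 -> FAULT, frames=[3,4,-,-] (faults so far: 2)
  step 2: ref 6 -> FAULT, frames=[3,4,6,-] (faults so far: 3)
  step 3: ref 4 -> HIT, frames=[3,4,6,-] (faults so far: 3)
  step 4: ref 4 -> HIT, frames=[3,4,6,-] (faults so far: 3)
  step 5: ref 3 -> HIT, frames=[3,4,6,-] (faults so far: 3)
  step 6: ref 4 -> HIT, frames=[3,4,6,-] (faults so far: 3)
  step 7: ref 1 -> FAULT, frames=[3,4,6,1] (faults so far: 4)
  step 8: ref 1 -> HIT, frames=[3,4,6,1] (faults so far: 4)
  step 9: ref 1 -> HIT, frames=[3,4,6,1] (faults so far: 4)
  step 10: ref 5 -> FAULT, evict 1, frames=[3,4,6,5] (faults so far: 5)
  step 11: ref 6 -> HIT, frames=[3,4,6,5] (faults so far: 5)
  step 12: ref 6 -> HIT, frames=[3,4,6,5] (faults so far: 5)
  Optimal total faults: 5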